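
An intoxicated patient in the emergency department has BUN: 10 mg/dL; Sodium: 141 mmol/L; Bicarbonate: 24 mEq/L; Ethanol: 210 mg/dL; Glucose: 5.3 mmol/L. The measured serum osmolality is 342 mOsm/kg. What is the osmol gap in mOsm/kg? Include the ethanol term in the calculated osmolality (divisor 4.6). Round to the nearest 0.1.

5.5 mOsm/kg

Calculated osmolality = 2·Na + glucose + BUN/2.8 + ethanol/4.6
= 2·141 + 5.3 + 10/2.8 + 210/4.6
= 282 + 5.30 + 3.57 + 45.65
= 336.52 mOsm/kg ≈ 336.5 mOsm/kg
Osmolar gap = measured − calculated = 342 − 336.5 = 5.5 mOsm/kg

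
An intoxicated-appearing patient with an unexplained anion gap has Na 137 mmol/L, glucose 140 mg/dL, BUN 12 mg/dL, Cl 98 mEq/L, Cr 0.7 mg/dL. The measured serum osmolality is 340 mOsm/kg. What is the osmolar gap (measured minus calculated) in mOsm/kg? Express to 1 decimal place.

53.9 mOsm/kg

Calculated osmolality = 2·Na + glucose/18 + BUN/2.8
= 2·137 + 140/18 + 12/2.8
= 274 + 7.78 + 4.29
= 286.07 mOsm/kg ≈ 286.1 mOsm/kg
Osmolar gap = measured − calculated = 340 − 286.1 = 53.9 mOsm/kg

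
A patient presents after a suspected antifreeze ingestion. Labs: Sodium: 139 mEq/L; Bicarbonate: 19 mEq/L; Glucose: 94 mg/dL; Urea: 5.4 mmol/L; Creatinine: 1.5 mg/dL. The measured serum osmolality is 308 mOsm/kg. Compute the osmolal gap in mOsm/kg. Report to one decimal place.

Calculated osmolality = 2·Na + glucose/18 + urea
= 2·139 + 94/18 + 5.4
= 278 + 5.22 + 5.40
= 288.62 mOsm/kg ≈ 288.6 mOsm/kg
Osmolar gap = measured − calculated = 308 − 288.6 = 19.4 mOsm/kg

19.4 mOsm/kg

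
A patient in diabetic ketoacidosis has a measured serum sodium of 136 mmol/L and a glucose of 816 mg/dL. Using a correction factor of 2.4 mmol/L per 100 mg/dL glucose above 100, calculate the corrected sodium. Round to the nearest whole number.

Corrected Na = measured Na + 2.4 · (glucose − 100)/100
= 136 + 2.4 · (816 − 100)/100
= 136 + 17.2
= 153.2 mmol/L

153 mmol/L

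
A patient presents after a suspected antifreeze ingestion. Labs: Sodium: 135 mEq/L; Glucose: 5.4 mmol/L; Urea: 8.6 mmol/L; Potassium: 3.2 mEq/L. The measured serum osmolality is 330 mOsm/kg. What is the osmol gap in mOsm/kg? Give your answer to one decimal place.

Calculated osmolality = 2·Na + glucose + urea
= 2·135 + 5.4 + 8.6
= 270 + 5.40 + 8.60
= 284 mOsm/kg ≈ 284.0 mOsm/kg
Osmolar gap = measured − calculated = 330 − 284.0 = 46.0 mOsm/kg

46.0 mOsm/kg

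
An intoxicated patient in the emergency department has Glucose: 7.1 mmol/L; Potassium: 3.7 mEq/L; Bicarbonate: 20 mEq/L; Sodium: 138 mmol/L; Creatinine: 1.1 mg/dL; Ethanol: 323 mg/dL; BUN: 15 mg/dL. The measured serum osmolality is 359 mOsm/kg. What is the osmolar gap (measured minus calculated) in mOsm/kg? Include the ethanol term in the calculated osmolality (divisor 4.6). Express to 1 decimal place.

0.3 mOsm/kg

Calculated osmolality = 2·Na + glucose + BUN/2.8 + ethanol/4.6
= 2·138 + 7.1 + 15/2.8 + 323/4.6
= 276 + 7.10 + 5.36 + 70.22
= 358.68 mOsm/kg ≈ 358.7 mOsm/kg
Osmolar gap = measured − calculated = 359 − 358.7 = 0.3 mOsm/kg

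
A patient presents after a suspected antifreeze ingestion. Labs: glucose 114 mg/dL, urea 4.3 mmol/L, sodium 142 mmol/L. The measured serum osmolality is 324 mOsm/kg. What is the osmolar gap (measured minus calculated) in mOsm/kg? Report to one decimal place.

Calculated osmolality = 2·Na + glucose/18 + urea
= 2·142 + 114/18 + 4.3
= 284 + 6.33 + 4.30
= 294.63 mOsm/kg ≈ 294.6 mOsm/kg
Osmolar gap = measured − calculated = 324 − 294.6 = 29.4 mOsm/kg

29.4 mOsm/kg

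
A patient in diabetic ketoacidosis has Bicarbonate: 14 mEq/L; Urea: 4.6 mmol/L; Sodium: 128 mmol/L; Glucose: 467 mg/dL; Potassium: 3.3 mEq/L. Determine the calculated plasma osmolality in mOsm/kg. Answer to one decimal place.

286.5 mOsm/kg

Calculated osmolality = 2·Na + glucose/18 + urea
= 2·128 + 467/18 + 4.6
= 256 + 25.94 + 4.60
= 286.54 mOsm/kg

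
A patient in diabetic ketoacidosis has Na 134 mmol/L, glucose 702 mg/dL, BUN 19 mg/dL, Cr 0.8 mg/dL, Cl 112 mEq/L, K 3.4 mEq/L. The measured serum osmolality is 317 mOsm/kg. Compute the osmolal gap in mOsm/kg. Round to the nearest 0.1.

Calculated osmolality = 2·Na + glucose/18 + BUN/2.8
= 2·134 + 702/18 + 19/2.8
= 268 + 39 + 6.79
= 313.79 mOsm/kg ≈ 313.8 mOsm/kg
Osmolar gap = measured − calculated = 317 − 313.8 = 3.2 mOsm/kg

3.2 mOsm/kg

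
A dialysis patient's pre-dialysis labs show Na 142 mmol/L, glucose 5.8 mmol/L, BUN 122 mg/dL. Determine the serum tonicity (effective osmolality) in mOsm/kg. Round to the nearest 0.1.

Effective osmolality excludes urea (freely permeant across cell membranes):
2·Na + glucose
= 2·142 + 5.8
= 284 + 5.8
= 289.8 mOsm/kg

289.8 mOsm/kg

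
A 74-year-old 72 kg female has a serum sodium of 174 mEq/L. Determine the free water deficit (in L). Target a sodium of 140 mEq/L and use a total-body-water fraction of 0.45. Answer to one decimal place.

7.9 L

TBW = 0.45 · 72 = 32.4 L
Free water deficit = TBW · (Na/140 − 1)
= 32.4 · (174/140 − 1)
= 32.4 · 0.2429
= 7.87 L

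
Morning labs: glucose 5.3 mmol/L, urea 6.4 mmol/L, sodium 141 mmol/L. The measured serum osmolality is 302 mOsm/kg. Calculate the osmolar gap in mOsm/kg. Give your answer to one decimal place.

Calculated osmolality = 2·Na + glucose + urea
= 2·141 + 5.3 + 6.4
= 282 + 5.30 + 6.40
= 293.7 mOsm/kg ≈ 293.7 mOsm/kg
Osmolar gap = measured − calculated = 302 − 293.7 = 8.3 mOsm/kg

8.3 mOsm/kg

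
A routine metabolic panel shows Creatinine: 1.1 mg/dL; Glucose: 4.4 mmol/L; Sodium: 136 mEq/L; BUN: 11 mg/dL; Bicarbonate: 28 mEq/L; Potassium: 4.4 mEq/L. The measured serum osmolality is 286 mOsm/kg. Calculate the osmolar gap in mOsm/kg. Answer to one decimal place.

5.7 mOsm/kg

Calculated osmolality = 2·Na + glucose + BUN/2.8
= 2·136 + 4.4 + 11/2.8
= 272 + 4.40 + 3.93
= 280.33 mOsm/kg ≈ 280.3 mOsm/kg
Osmolar gap = measured − calculated = 286 − 280.3 = 5.7 mOsm/kg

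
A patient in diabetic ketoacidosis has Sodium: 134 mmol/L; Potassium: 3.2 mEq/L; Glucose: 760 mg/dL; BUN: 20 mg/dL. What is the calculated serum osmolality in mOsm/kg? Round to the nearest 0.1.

Calculated osmolality = 2·Na + glucose/18 + BUN/2.8
= 2·134 + 760/18 + 20/2.8
= 268 + 42.22 + 7.14
= 317.36 mOsm/kg

317.4 mOsm/kg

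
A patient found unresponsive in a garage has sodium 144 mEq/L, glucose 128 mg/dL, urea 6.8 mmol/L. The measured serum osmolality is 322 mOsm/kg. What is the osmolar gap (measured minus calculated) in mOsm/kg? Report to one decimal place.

Calculated osmolality = 2·Na + glucose/18 + urea
= 2·144 + 128/18 + 6.8
= 288 + 7.11 + 6.80
= 301.91 mOsm/kg ≈ 301.9 mOsm/kg
Osmolar gap = measured − calculated = 322 − 301.9 = 20.1 mOsm/kg

20.1 mOsm/kg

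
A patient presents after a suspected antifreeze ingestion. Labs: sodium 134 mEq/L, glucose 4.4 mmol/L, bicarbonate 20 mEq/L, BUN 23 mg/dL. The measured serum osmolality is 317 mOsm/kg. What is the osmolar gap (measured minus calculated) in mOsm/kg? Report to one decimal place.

Calculated osmolality = 2·Na + glucose + BUN/2.8
= 2·134 + 4.4 + 23/2.8
= 268 + 4.40 + 8.21
= 280.61 mOsm/kg ≈ 280.6 mOsm/kg
Osmolar gap = measured − calculated = 317 − 280.6 = 36.4 mOsm/kg

36.4 mOsm/kg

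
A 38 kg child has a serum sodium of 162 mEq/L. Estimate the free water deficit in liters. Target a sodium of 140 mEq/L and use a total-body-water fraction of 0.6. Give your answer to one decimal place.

3.6 L

TBW = 0.6 · 38 = 22.8 L
Free water deficit = TBW · (Na/140 − 1)
= 22.8 · (162/140 − 1)
= 22.8 · 0.1571
= 3.58 L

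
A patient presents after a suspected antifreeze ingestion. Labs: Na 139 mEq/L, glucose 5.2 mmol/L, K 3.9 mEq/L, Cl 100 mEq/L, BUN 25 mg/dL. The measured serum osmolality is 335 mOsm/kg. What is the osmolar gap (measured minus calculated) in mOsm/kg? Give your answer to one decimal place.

42.9 mOsm/kg

Calculated osmolality = 2·Na + glucose + BUN/2.8
= 2·139 + 5.2 + 25/2.8
= 278 + 5.20 + 8.93
= 292.13 mOsm/kg ≈ 292.1 mOsm/kg
Osmolar gap = measured − calculated = 335 − 292.1 = 42.9 mOsm/kg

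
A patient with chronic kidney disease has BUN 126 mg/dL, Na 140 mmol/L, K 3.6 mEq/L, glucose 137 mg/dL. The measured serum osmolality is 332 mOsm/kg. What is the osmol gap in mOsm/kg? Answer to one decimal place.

Calculated osmolality = 2·Na + glucose/18 + BUN/2.8
= 2·140 + 137/18 + 126/2.8
= 280 + 7.61 + 45
= 332.61 mOsm/kg ≈ 332.6 mOsm/kg
Osmolar gap = measured − calculated = 332 − 332.6 = -0.6 mOsm/kg

-0.6 mOsm/kg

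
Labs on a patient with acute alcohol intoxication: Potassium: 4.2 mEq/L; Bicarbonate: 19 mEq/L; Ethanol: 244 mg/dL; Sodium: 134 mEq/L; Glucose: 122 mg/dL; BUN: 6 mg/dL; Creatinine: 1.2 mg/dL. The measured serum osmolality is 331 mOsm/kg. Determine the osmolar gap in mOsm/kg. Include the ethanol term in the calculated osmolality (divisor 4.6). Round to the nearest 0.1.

1.0 mOsm/kg

Calculated osmolality = 2·Na + glucose/18 + BUN/2.8 + ethanol/4.6
= 2·134 + 122/18 + 6/2.8 + 244/4.6
= 268 + 6.78 + 2.14 + 53.04
= 329.96 mOsm/kg ≈ 330.0 mOsm/kg
Osmolar gap = measured − calculated = 331 − 330.0 = 1.0 mOsm/kg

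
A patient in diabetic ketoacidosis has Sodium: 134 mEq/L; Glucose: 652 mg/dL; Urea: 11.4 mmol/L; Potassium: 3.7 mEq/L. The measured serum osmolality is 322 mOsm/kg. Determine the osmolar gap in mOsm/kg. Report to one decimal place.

6.4 mOsm/kg

Calculated osmolality = 2·Na + glucose/18 + urea
= 2·134 + 652/18 + 11.4
= 268 + 36.22 + 11.40
= 315.62 mOsm/kg ≈ 315.6 mOsm/kg
Osmolar gap = measured − calculated = 322 − 315.6 = 6.4 mOsm/kg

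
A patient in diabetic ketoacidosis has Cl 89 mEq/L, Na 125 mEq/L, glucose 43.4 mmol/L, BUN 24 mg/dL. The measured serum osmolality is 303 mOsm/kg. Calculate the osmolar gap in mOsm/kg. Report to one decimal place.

1.0 mOsm/kg

Calculated osmolality = 2·Na + glucose + BUN/2.8
= 2·125 + 43.4 + 24/2.8
= 250 + 43.40 + 8.57
= 301.97 mOsm/kg ≈ 302.0 mOsm/kg
Osmolar gap = measured − calculated = 303 − 302.0 = 1.0 mOsm/kg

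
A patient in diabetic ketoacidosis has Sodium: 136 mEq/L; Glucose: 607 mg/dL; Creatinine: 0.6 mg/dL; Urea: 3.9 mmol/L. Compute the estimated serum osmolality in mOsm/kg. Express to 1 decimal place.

Calculated osmolality = 2·Na + glucose/18 + urea
= 2·136 + 607/18 + 3.9
= 272 + 33.72 + 3.90
= 309.62 mOsm/kg

309.6 mOsm/kg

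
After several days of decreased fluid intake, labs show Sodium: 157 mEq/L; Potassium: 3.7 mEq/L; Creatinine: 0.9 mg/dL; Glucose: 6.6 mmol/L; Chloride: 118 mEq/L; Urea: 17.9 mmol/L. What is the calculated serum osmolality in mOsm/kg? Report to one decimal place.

Calculated osmolality = 2·Na + glucose + urea
= 2·157 + 6.6 + 17.9
= 314 + 6.60 + 17.90
= 338.5 mOsm/kg

338.5 mOsm/kg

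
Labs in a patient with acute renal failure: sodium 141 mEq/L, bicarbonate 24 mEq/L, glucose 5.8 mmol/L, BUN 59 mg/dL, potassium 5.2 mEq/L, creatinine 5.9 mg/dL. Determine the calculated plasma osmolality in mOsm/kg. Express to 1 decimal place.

308.9 mOsm/kg

Calculated osmolality = 2·Na + glucose + BUN/2.8
= 2·141 + 5.8 + 59/2.8
= 282 + 5.80 + 21.07
= 308.87 mOsm/kg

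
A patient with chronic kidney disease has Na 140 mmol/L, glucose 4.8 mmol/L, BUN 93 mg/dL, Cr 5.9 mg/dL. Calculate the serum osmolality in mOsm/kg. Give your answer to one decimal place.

318.0 mOsm/kg

Calculated osmolality = 2·Na + glucose + BUN/2.8
= 2·140 + 4.8 + 93/2.8
= 280 + 4.80 + 33.21
= 318.01 mOsm/kg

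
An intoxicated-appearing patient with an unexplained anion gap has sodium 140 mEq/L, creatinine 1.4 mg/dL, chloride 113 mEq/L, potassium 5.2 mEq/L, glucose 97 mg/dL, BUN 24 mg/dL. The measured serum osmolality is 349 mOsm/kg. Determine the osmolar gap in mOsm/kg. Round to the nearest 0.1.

Calculated osmolality = 2·Na + glucose/18 + BUN/2.8
= 2·140 + 97/18 + 24/2.8
= 280 + 5.39 + 8.57
= 293.96 mOsm/kg ≈ 294.0 mOsm/kg
Osmolar gap = measured − calculated = 349 − 294.0 = 55.0 mOsm/kg

55.0 mOsm/kg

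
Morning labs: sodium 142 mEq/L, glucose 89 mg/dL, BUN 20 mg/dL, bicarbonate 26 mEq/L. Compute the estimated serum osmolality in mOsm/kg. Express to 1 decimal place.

Calculated osmolality = 2·Na + glucose/18 + BUN/2.8
= 2·142 + 89/18 + 20/2.8
= 284 + 4.94 + 7.14
= 296.08 mOsm/kg

296.1 mOsm/kg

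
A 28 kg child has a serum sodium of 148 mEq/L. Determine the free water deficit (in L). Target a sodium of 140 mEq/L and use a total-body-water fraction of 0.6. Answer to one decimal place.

TBW = 0.6 · 28 = 16.8 L
Free water deficit = TBW · (Na/140 − 1)
= 16.8 · (148/140 − 1)
= 16.8 · 0.0571
= 0.96 L

1.0 L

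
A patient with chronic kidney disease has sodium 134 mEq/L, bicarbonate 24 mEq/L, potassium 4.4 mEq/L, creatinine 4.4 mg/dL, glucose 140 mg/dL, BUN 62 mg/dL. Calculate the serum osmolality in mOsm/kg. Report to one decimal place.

297.9 mOsm/kg

Calculated osmolality = 2·Na + glucose/18 + BUN/2.8
= 2·134 + 140/18 + 62/2.8
= 268 + 7.78 + 22.14
= 297.92 mOsm/kg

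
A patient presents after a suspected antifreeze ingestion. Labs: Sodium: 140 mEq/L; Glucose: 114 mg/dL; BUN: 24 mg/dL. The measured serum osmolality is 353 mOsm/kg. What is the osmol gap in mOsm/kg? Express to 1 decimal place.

58.1 mOsm/kg

Calculated osmolality = 2·Na + glucose/18 + BUN/2.8
= 2·140 + 114/18 + 24/2.8
= 280 + 6.33 + 8.57
= 294.9 mOsm/kg ≈ 294.9 mOsm/kg
Osmolar gap = measured − calculated = 353 − 294.9 = 58.1 mOsm/kg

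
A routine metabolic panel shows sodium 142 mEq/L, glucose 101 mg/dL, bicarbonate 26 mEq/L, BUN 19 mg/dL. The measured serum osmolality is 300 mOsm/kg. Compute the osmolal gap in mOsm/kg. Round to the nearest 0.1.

Calculated osmolality = 2·Na + glucose/18 + BUN/2.8
= 2·142 + 101/18 + 19/2.8
= 284 + 5.61 + 6.79
= 296.4 mOsm/kg ≈ 296.4 mOsm/kg
Osmolar gap = measured − calculated = 300 − 296.4 = 3.6 mOsm/kg

3.6 mOsm/kg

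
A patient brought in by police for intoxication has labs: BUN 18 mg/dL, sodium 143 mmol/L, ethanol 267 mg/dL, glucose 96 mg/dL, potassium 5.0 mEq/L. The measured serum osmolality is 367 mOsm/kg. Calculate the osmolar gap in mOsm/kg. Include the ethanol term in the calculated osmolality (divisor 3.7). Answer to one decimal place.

-2.9 mOsm/kg

Calculated osmolality = 2·Na + glucose/18 + BUN/2.8 + ethanol/3.7
= 2·143 + 96/18 + 18/2.8 + 267/3.7
= 286 + 5.33 + 6.43 + 72.16
= 369.92 mOsm/kg ≈ 369.9 mOsm/kg
Osmolar gap = measured − calculated = 367 − 369.9 = -2.9 mOsm/kg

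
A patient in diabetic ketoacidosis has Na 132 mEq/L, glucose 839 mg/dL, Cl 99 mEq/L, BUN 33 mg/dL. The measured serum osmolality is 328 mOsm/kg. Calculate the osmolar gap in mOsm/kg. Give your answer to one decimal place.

Calculated osmolality = 2·Na + glucose/18 + BUN/2.8
= 2·132 + 839/18 + 33/2.8
= 264 + 46.61 + 11.79
= 322.4 mOsm/kg ≈ 322.4 mOsm/kg
Osmolar gap = measured − calculated = 328 − 322.4 = 5.6 mOsm/kg

5.6 mOsm/kg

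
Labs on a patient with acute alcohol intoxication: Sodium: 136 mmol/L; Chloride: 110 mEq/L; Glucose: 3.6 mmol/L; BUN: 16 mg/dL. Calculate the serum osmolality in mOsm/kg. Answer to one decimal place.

Calculated osmolality = 2·Na + glucose + BUN/2.8
= 2·136 + 3.6 + 16/2.8
= 272 + 3.60 + 5.71
= 281.31 mOsm/kg

281.3 mOsm/kg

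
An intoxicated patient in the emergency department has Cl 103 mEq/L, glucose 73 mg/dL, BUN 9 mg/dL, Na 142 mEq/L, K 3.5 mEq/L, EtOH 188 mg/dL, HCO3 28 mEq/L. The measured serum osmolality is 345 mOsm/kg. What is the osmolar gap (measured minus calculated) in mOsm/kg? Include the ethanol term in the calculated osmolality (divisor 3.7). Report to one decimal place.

Calculated osmolality = 2·Na + glucose/18 + BUN/2.8 + ethanol/3.7
= 2·142 + 73/18 + 9/2.8 + 188/3.7
= 284 + 4.06 + 3.21 + 50.81
= 342.08 mOsm/kg ≈ 342.1 mOsm/kg
Osmolar gap = measured − calculated = 345 − 342.1 = 2.9 mOsm/kg

2.9 mOsm/kg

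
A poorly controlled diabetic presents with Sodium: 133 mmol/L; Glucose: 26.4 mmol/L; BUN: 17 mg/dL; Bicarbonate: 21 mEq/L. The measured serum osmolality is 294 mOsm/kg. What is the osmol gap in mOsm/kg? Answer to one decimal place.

-4.5 mOsm/kg

Calculated osmolality = 2·Na + glucose + BUN/2.8
= 2·133 + 26.4 + 17/2.8
= 266 + 26.40 + 6.07
= 298.47 mOsm/kg ≈ 298.5 mOsm/kg
Osmolar gap = measured − calculated = 294 − 298.5 = -4.5 mOsm/kg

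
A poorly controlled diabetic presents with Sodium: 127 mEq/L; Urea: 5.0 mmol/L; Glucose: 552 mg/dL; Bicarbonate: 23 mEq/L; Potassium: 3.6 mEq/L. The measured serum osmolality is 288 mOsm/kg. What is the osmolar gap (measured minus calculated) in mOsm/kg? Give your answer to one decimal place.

-1.7 mOsm/kg

Calculated osmolality = 2·Na + glucose/18 + urea
= 2·127 + 552/18 + 5
= 254 + 30.67 + 5
= 289.67 mOsm/kg ≈ 289.7 mOsm/kg
Osmolar gap = measured − calculated = 288 − 289.7 = -1.7 mOsm/kg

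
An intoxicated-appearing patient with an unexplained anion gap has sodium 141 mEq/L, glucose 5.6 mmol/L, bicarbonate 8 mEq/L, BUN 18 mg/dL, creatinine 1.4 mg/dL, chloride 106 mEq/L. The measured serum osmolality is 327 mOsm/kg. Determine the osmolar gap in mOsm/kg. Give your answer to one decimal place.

Calculated osmolality = 2·Na + glucose + BUN/2.8
= 2·141 + 5.6 + 18/2.8
= 282 + 5.60 + 6.43
= 294.03 mOsm/kg ≈ 294.0 mOsm/kg
Osmolar gap = measured − calculated = 327 − 294.0 = 33.0 mOsm/kg

33.0 mOsm/kg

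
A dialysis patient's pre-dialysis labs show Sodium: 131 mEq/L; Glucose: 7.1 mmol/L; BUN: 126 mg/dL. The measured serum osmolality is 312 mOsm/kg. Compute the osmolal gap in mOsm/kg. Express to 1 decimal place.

Calculated osmolality = 2·Na + glucose + BUN/2.8
= 2·131 + 7.1 + 126/2.8
= 262 + 7.10 + 45
= 314.1 mOsm/kg ≈ 314.1 mOsm/kg
Osmolar gap = measured − calculated = 312 − 314.1 = -2.1 mOsm/kg

-2.1 mOsm/kg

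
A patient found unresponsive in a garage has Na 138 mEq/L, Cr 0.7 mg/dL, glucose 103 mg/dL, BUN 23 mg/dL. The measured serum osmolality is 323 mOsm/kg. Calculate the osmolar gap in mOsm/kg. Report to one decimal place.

33.1 mOsm/kg

Calculated osmolality = 2·Na + glucose/18 + BUN/2.8
= 2·138 + 103/18 + 23/2.8
= 276 + 5.72 + 8.21
= 289.93 mOsm/kg ≈ 289.9 mOsm/kg
Osmolar gap = measured − calculated = 323 − 289.9 = 33.1 mOsm/kg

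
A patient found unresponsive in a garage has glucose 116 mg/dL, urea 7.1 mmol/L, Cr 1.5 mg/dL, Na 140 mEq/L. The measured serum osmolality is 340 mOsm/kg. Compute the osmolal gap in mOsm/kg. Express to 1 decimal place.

46.5 mOsm/kg

Calculated osmolality = 2·Na + glucose/18 + urea
= 2·140 + 116/18 + 7.1
= 280 + 6.44 + 7.10
= 293.54 mOsm/kg ≈ 293.5 mOsm/kg
Osmolar gap = measured − calculated = 340 − 293.5 = 46.5 mOsm/kg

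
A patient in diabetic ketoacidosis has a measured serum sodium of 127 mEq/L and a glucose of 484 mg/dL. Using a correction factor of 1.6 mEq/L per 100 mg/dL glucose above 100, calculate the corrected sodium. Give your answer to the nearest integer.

133 mEq/L

Corrected Na = measured Na + 1.6 · (glucose − 100)/100
= 127 + 1.6 · (484 − 100)/100
= 127 + 6.1
= 133.1 mEq/L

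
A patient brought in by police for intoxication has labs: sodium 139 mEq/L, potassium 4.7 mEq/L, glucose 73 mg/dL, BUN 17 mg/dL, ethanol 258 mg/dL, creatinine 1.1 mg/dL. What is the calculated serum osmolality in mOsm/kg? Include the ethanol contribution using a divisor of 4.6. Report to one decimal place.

Calculated osmolality = 2·Na + glucose/18 + BUN/2.8 + ethanol/4.6
= 2·139 + 73/18 + 17/2.8 + 258/4.6
= 278 + 4.06 + 6.07 + 56.09
= 344.22 mOsm/kg

344.2 mOsm/kg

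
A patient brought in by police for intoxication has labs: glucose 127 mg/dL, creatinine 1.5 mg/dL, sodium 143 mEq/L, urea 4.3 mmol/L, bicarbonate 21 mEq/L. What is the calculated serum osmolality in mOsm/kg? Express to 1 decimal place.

Calculated osmolality = 2·Na + glucose/18 + urea
= 2·143 + 127/18 + 4.3
= 286 + 7.06 + 4.30
= 297.36 mOsm/kg

297.4 mOsm/kg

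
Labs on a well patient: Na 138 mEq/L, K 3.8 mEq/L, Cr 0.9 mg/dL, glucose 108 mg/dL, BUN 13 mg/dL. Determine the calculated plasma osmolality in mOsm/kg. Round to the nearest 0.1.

286.6 mOsm/kg

Calculated osmolality = 2·Na + glucose/18 + BUN/2.8
= 2·138 + 108/18 + 13/2.8
= 276 + 6 + 4.64
= 286.64 mOsm/kg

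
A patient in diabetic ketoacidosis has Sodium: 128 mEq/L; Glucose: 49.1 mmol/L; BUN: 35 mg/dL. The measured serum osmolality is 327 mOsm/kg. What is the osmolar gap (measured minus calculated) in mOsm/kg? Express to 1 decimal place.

Calculated osmolality = 2·Na + glucose + BUN/2.8
= 2·128 + 49.1 + 35/2.8
= 256 + 49.10 + 12.50
= 317.6 mOsm/kg ≈ 317.6 mOsm/kg
Osmolar gap = measured − calculated = 327 − 317.6 = 9.4 mOsm/kg

9.4 mOsm/kg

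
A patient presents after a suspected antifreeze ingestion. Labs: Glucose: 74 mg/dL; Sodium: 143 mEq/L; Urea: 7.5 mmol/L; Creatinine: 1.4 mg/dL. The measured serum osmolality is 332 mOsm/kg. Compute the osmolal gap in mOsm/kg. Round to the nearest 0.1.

Calculated osmolality = 2·Na + glucose/18 + urea
= 2·143 + 74/18 + 7.5
= 286 + 4.11 + 7.50
= 297.61 mOsm/kg ≈ 297.6 mOsm/kg
Osmolar gap = measured − calculated = 332 − 297.6 = 34.4 mOsm/kg

34.4 mOsm/kg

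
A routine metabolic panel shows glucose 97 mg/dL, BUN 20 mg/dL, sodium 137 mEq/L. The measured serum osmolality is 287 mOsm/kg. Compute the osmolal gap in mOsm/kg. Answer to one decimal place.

Calculated osmolality = 2·Na + glucose/18 + BUN/2.8
= 2·137 + 97/18 + 20/2.8
= 274 + 5.39 + 7.14
= 286.53 mOsm/kg ≈ 286.5 mOsm/kg
Osmolar gap = measured − calculated = 287 − 286.5 = 0.5 mOsm/kg

0.5 mOsm/kg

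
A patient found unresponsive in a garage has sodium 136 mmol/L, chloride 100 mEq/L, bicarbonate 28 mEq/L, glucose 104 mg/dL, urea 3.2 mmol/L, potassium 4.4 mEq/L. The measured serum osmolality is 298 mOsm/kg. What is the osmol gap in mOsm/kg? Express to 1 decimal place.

17.0 mOsm/kg

Calculated osmolality = 2·Na + glucose/18 + urea
= 2·136 + 104/18 + 3.2
= 272 + 5.78 + 3.20
= 280.98 mOsm/kg ≈ 281.0 mOsm/kg
Osmolar gap = measured − calculated = 298 − 281.0 = 17.0 mOsm/kg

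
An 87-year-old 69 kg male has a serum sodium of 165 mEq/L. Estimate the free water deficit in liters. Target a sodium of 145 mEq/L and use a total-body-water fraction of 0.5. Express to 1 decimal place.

TBW = 0.5 · 69 = 34.5 L
Free water deficit = TBW · (Na/145 − 1)
= 34.5 · (165/145 − 1)
= 34.5 · 0.1379
= 4.76 L

4.8 L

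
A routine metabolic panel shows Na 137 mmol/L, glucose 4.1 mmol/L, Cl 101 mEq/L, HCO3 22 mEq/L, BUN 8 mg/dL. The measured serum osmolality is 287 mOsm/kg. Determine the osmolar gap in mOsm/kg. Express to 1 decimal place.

6.0 mOsm/kg

Calculated osmolality = 2·Na + glucose + BUN/2.8
= 2·137 + 4.1 + 8/2.8
= 274 + 4.10 + 2.86
= 280.96 mOsm/kg ≈ 281.0 mOsm/kg
Osmolar gap = measured − calculated = 287 − 281.0 = 6.0 mOsm/kg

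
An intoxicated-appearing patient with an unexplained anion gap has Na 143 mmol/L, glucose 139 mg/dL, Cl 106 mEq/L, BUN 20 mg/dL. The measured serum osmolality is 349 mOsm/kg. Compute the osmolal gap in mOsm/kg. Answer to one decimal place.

48.1 mOsm/kg

Calculated osmolality = 2·Na + glucose/18 + BUN/2.8
= 2·143 + 139/18 + 20/2.8
= 286 + 7.72 + 7.14
= 300.86 mOsm/kg ≈ 300.9 mOsm/kg
Osmolar gap = measured − calculated = 349 − 300.9 = 48.1 mOsm/kg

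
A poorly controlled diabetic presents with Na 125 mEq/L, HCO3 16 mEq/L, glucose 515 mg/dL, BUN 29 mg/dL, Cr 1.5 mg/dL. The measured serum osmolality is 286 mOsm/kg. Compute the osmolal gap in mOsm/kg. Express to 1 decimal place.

-3.0 mOsm/kg

Calculated osmolality = 2·Na + glucose/18 + BUN/2.8
= 2·125 + 515/18 + 29/2.8
= 250 + 28.61 + 10.36
= 288.97 mOsm/kg ≈ 289.0 mOsm/kg
Osmolar gap = measured − calculated = 286 − 289.0 = -3.0 mOsm/kg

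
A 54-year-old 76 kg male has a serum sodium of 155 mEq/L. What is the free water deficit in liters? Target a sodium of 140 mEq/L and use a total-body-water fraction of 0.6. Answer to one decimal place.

4.9 L

TBW = 0.6 · 76 = 45.6 L
Free water deficit = TBW · (Na/140 − 1)
= 45.6 · (155/140 − 1)
= 45.6 · 0.1071
= 4.88 L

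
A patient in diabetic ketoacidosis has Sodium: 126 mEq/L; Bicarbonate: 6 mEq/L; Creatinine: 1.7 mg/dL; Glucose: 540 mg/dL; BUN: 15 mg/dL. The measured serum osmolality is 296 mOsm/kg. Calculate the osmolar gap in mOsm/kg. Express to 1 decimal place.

Calculated osmolality = 2·Na + glucose/18 + BUN/2.8
= 2·126 + 540/18 + 15/2.8
= 252 + 30 + 5.36
= 287.36 mOsm/kg ≈ 287.4 mOsm/kg
Osmolar gap = measured − calculated = 296 − 287.4 = 8.6 mOsm/kg

8.6 mOsm/kg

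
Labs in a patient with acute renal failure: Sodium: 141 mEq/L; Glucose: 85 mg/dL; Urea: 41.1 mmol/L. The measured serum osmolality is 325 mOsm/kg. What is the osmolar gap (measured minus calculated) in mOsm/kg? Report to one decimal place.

Calculated osmolality = 2·Na + glucose/18 + urea
= 2·141 + 85/18 + 41.1
= 282 + 4.72 + 41.10
= 327.82 mOsm/kg ≈ 327.8 mOsm/kg
Osmolar gap = measured − calculated = 325 − 327.8 = -2.8 mOsm/kg

-2.8 mOsm/kg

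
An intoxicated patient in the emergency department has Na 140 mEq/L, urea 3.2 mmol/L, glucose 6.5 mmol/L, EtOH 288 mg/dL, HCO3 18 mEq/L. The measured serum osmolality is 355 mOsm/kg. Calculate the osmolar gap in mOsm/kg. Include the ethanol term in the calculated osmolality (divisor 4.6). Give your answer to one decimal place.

2.7 mOsm/kg

Calculated osmolality = 2·Na + glucose + urea + ethanol/4.6
= 2·140 + 6.5 + 3.2 + 288/4.6
= 280 + 6.50 + 3.20 + 62.61
= 352.31 mOsm/kg ≈ 352.3 mOsm/kg
Osmolar gap = measured − calculated = 355 − 352.3 = 2.7 mOsm/kg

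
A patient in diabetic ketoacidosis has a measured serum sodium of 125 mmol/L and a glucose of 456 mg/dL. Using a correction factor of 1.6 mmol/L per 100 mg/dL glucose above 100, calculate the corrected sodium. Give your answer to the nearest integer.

131 mmol/L

Corrected Na = measured Na + 1.6 · (glucose − 100)/100
= 125 + 1.6 · (456 − 100)/100
= 125 + 5.7
= 130.7 mmol/L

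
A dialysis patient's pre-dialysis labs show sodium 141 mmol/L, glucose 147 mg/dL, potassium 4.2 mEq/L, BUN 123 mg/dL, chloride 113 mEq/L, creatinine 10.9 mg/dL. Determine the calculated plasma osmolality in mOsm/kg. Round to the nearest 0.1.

Calculated osmolality = 2·Na + glucose/18 + BUN/2.8
= 2·141 + 147/18 + 123/2.8
= 282 + 8.17 + 43.93
= 334.1 mOsm/kg

334.1 mOsm/kg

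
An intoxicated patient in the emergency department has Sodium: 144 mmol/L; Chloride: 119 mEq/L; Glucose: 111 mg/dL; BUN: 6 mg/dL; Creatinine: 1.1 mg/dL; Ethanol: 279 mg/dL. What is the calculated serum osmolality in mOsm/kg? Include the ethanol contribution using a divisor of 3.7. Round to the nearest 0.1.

371.7 mOsm/kg

Calculated osmolality = 2·Na + glucose/18 + BUN/2.8 + ethanol/3.7
= 2·144 + 111/18 + 6/2.8 + 279/3.7
= 288 + 6.17 + 2.14 + 75.41
= 371.72 mOsm/kg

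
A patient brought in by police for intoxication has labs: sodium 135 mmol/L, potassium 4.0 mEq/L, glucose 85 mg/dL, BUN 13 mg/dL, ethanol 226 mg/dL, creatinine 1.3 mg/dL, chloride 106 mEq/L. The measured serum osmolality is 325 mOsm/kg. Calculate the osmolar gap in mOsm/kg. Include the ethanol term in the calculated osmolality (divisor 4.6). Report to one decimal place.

Calculated osmolality = 2·Na + glucose/18 + BUN/2.8 + ethanol/4.6
= 2·135 + 85/18 + 13/2.8 + 226/4.6
= 270 + 4.72 + 4.64 + 49.13
= 328.49 mOsm/kg ≈ 328.5 mOsm/kg
Osmolar gap = measured − calculated = 325 − 328.5 = -3.5 mOsm/kg

-3.5 mOsm/kg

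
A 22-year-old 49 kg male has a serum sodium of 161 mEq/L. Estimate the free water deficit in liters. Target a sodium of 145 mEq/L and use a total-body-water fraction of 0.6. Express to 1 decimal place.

TBW = 0.6 · 49 = 29.4 L
Free water deficit = TBW · (Na/145 − 1)
= 29.4 · (161/145 − 1)
= 29.4 · 0.1103
= 3.24 L

3.2 L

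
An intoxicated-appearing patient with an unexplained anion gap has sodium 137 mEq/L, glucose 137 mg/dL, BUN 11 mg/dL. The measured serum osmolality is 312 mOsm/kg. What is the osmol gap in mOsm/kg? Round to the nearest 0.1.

26.5 mOsm/kg

Calculated osmolality = 2·Na + glucose/18 + BUN/2.8
= 2·137 + 137/18 + 11/2.8
= 274 + 7.61 + 3.93
= 285.54 mOsm/kg ≈ 285.5 mOsm/kg
Osmolar gap = measured − calculated = 312 − 285.5 = 26.5 mOsm/kg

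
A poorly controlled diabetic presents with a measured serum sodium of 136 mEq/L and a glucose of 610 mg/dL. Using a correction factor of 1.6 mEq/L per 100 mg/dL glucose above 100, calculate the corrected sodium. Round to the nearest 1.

144 mEq/L

Corrected Na = measured Na + 1.6 · (glucose − 100)/100
= 136 + 1.6 · (610 − 100)/100
= 136 + 8.2
= 144.2 mEq/L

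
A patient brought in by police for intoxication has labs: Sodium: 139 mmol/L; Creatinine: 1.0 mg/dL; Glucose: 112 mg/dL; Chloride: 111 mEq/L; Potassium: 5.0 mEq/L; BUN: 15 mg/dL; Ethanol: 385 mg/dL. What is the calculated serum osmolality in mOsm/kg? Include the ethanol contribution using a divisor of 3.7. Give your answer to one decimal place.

Calculated osmolality = 2·Na + glucose/18 + BUN/2.8 + ethanol/3.7
= 2·139 + 112/18 + 15/2.8 + 385/3.7
= 278 + 6.22 + 5.36 + 104.05
= 393.63 mOsm/kg

393.6 mOsm/kg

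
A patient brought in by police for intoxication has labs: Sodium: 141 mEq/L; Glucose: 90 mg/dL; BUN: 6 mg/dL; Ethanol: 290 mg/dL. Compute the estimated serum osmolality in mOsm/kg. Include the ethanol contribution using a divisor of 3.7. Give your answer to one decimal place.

367.5 mOsm/kg

Calculated osmolality = 2·Na + glucose/18 + BUN/2.8 + ethanol/3.7
= 2·141 + 90/18 + 6/2.8 + 290/3.7
= 282 + 5 + 2.14 + 78.38
= 367.52 mOsm/kg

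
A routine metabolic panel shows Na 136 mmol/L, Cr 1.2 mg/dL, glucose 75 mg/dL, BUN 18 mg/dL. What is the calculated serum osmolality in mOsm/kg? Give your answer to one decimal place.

282.6 mOsm/kg

Calculated osmolality = 2·Na + glucose/18 + BUN/2.8
= 2·136 + 75/18 + 18/2.8
= 272 + 4.17 + 6.43
= 282.6 mOsm/kg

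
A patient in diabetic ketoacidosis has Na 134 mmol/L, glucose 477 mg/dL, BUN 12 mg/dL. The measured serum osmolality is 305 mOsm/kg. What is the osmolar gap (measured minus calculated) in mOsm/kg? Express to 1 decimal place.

6.2 mOsm/kg

Calculated osmolality = 2·Na + glucose/18 + BUN/2.8
= 2·134 + 477/18 + 12/2.8
= 268 + 26.50 + 4.29
= 298.79 mOsm/kg ≈ 298.8 mOsm/kg
Osmolar gap = measured − calculated = 305 − 298.8 = 6.2 mOsm/kg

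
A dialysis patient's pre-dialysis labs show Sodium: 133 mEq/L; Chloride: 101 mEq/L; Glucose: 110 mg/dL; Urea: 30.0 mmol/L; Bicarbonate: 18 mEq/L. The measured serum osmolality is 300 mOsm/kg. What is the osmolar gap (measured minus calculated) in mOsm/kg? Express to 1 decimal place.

Calculated osmolality = 2·Na + glucose/18 + urea
= 2·133 + 110/18 + 30
= 266 + 6.11 + 30
= 302.11 mOsm/kg ≈ 302.1 mOsm/kg
Osmolar gap = measured − calculated = 300 − 302.1 = -2.1 mOsm/kg

-2.1 mOsm/kg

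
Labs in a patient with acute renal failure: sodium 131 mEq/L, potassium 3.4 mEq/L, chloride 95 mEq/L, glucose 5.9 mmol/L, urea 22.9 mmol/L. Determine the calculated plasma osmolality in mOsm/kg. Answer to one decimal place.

Calculated osmolality = 2·Na + glucose + urea
= 2·131 + 5.9 + 22.9
= 262 + 5.90 + 22.90
= 290.8 mOsm/kg

290.8 mOsm/kg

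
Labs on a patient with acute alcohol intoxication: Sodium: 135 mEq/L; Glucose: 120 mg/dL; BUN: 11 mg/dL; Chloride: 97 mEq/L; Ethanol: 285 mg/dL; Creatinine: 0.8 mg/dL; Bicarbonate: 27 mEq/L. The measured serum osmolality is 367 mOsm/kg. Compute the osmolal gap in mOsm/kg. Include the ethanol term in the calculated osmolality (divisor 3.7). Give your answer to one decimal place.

9.4 mOsm/kg

Calculated osmolality = 2·Na + glucose/18 + BUN/2.8 + ethanol/3.7
= 2·135 + 120/18 + 11/2.8 + 285/3.7
= 270 + 6.67 + 3.93 + 77.03
= 357.63 mOsm/kg ≈ 357.6 mOsm/kg
Osmolar gap = measured − calculated = 367 − 357.6 = 9.4 mOsm/kg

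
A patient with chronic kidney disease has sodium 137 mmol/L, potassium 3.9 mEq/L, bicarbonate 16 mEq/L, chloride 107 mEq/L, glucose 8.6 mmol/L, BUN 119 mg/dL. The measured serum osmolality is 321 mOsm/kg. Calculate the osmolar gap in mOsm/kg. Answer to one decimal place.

-4.1 mOsm/kg

Calculated osmolality = 2·Na + glucose + BUN/2.8
= 2·137 + 8.6 + 119/2.8
= 274 + 8.60 + 42.50
= 325.1 mOsm/kg ≈ 325.1 mOsm/kg
Osmolar gap = measured − calculated = 321 − 325.1 = -4.1 mOsm/kg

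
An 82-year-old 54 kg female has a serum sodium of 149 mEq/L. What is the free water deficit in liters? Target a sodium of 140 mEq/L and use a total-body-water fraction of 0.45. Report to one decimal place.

TBW = 0.45 · 54 = 24.3 L
Free water deficit = TBW · (Na/140 − 1)
= 24.3 · (149/140 − 1)
= 24.3 · 0.0643
= 1.56 L

1.6 L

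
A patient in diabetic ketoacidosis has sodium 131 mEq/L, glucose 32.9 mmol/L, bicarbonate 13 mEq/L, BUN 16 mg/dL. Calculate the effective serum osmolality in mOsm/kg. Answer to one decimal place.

Effective osmolality excludes urea (freely permeant across cell membranes):
2·Na + glucose
= 2·131 + 32.9
= 262 + 32.9
= 294.9 mOsm/kg

294.9 mOsm/kg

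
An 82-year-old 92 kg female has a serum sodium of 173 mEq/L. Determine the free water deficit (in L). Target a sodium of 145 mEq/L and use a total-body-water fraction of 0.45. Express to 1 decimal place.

8.0 L

TBW = 0.45 · 92 = 41.4 L
Free water deficit = TBW · (Na/145 − 1)
= 41.4 · (173/145 − 1)
= 41.4 · 0.1931
= 7.99 L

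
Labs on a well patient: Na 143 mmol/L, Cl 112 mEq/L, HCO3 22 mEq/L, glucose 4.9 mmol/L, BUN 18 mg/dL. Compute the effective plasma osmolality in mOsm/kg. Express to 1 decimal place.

Effective osmolality excludes urea (freely permeant across cell membranes):
2·Na + glucose
= 2·143 + 4.9
= 286 + 4.9
= 290.9 mOsm/kg

290.9 mOsm/kg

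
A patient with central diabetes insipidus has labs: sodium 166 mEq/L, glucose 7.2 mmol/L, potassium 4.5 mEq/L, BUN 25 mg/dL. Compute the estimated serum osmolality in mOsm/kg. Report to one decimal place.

348.1 mOsm/kg

Calculated osmolality = 2·Na + glucose + BUN/2.8
= 2·166 + 7.2 + 25/2.8
= 332 + 7.20 + 8.93
= 348.13 mOsm/kg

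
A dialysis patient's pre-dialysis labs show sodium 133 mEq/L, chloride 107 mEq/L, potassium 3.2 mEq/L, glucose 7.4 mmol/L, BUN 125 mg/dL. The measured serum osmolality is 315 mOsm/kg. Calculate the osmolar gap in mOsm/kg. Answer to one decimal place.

Calculated osmolality = 2·Na + glucose + BUN/2.8
= 2·133 + 7.4 + 125/2.8
= 266 + 7.40 + 44.64
= 318.04 mOsm/kg ≈ 318.0 mOsm/kg
Osmolar gap = measured − calculated = 315 − 318.0 = -3.0 mOsm/kg

-3.0 mOsm/kg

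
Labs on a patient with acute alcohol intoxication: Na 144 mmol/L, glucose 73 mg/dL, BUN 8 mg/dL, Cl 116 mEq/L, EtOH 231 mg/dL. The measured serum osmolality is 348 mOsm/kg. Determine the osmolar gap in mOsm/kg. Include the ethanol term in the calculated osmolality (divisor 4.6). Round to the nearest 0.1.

2.9 mOsm/kg

Calculated osmolality = 2·Na + glucose/18 + BUN/2.8 + ethanol/4.6
= 2·144 + 73/18 + 8/2.8 + 231/4.6
= 288 + 4.06 + 2.86 + 50.22
= 345.14 mOsm/kg ≈ 345.1 mOsm/kg
Osmolar gap = measured − calculated = 348 − 345.1 = 2.9 mOsm/kg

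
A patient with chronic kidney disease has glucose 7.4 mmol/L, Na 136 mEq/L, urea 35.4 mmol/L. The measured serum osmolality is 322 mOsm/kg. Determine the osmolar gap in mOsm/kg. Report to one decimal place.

Calculated osmolality = 2·Na + glucose + urea
= 2·136 + 7.4 + 35.4
= 272 + 7.40 + 35.40
= 314.8 mOsm/kg ≈ 314.8 mOsm/kg
Osmolar gap = measured − calculated = 322 − 314.8 = 7.2 mOsm/kg

7.2 mOsm/kg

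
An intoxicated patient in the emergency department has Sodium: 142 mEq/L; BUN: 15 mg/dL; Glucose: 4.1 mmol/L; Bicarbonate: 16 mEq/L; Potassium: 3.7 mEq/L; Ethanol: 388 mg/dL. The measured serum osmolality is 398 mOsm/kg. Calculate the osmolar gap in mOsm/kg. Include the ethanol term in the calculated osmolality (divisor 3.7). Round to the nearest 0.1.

Calculated osmolality = 2·Na + glucose + BUN/2.8 + ethanol/3.7
= 2·142 + 4.1 + 15/2.8 + 388/3.7
= 284 + 4.10 + 5.36 + 104.86
= 398.32 mOsm/kg ≈ 398.3 mOsm/kg
Osmolar gap = measured − calculated = 398 − 398.3 = -0.3 mOsm/kg

-0.3 mOsm/kg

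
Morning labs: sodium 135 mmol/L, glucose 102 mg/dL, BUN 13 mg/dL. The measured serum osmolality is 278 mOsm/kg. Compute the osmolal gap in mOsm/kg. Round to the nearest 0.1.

-2.3 mOsm/kg

Calculated osmolality = 2·Na + glucose/18 + BUN/2.8
= 2·135 + 102/18 + 13/2.8
= 270 + 5.67 + 4.64
= 280.31 mOsm/kg ≈ 280.3 mOsm/kg
Osmolar gap = measured − calculated = 278 − 280.3 = -2.3 mOsm/kg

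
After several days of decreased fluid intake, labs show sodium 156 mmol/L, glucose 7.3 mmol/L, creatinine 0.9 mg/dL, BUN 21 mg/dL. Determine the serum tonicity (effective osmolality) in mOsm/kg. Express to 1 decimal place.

319.3 mOsm/kg

Effective osmolality excludes urea (freely permeant across cell membranes):
2·Na + glucose
= 2·156 + 7.3
= 312 + 7.3
= 319.3 mOsm/kg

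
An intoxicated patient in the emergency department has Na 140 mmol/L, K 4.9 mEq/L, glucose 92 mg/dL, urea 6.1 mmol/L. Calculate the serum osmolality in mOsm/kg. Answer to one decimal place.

Calculated osmolality = 2·Na + glucose/18 + urea
= 2·140 + 92/18 + 6.1
= 280 + 5.11 + 6.10
= 291.21 mOsm/kg

291.2 mOsm/kg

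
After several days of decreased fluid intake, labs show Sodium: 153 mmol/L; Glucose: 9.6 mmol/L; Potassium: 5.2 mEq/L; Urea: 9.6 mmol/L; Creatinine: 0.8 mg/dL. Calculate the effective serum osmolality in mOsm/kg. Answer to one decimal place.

Effective osmolality excludes urea (freely permeant across cell membranes):
2·Na + glucose
= 2·153 + 9.6
= 306 + 9.6
= 315.6 mOsm/kg

315.6 mOsm/kg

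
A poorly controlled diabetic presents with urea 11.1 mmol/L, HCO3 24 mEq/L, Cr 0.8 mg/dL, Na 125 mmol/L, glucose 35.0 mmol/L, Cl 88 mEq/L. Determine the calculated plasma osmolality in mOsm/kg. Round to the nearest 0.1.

Calculated osmolality = 2·Na + glucose + urea
= 2·125 + 35 + 11.1
= 250 + 35 + 11.10
= 296.1 mOsm/kg

296.1 mOsm/kg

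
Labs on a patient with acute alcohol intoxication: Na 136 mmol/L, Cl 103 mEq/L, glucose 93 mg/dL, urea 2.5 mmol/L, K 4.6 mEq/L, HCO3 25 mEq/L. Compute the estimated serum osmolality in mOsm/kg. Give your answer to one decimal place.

Calculated osmolality = 2·Na + glucose/18 + urea
= 2·136 + 93/18 + 2.5
= 272 + 5.17 + 2.50
= 279.67 mOsm/kg

279.7 mOsm/kg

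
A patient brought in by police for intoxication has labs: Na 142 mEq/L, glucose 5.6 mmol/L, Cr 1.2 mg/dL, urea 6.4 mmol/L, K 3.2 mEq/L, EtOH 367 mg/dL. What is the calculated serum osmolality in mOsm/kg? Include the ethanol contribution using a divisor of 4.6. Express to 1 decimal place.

Calculated osmolality = 2·Na + glucose + urea + ethanol/4.6
= 2·142 + 5.6 + 6.4 + 367/4.6
= 284 + 5.60 + 6.40 + 79.78
= 375.78 mOsm/kg

375.8 mOsm/kg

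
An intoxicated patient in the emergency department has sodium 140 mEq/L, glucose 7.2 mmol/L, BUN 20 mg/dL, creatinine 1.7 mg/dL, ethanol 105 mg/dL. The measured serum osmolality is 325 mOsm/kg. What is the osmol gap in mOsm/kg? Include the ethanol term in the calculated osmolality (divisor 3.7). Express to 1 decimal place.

Calculated osmolality = 2·Na + glucose + BUN/2.8 + ethanol/3.7
= 2·140 + 7.2 + 20/2.8 + 105/3.7
= 280 + 7.20 + 7.14 + 28.38
= 322.72 mOsm/kg ≈ 322.7 mOsm/kg
Osmolar gap = measured − calculated = 325 − 322.7 = 2.3 mOsm/kg

2.3 mOsm/kg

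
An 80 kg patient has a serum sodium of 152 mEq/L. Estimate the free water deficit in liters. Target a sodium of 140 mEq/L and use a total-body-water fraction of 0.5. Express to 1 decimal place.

3.4 L

TBW = 0.5 · 80 = 40 L
Free water deficit = TBW · (Na/140 − 1)
= 40 · (152/140 − 1)
= 40 · 0.0857
= 3.43 L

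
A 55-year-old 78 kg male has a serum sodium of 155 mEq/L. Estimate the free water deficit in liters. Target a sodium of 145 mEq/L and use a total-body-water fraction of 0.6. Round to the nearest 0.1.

TBW = 0.6 · 78 = 46.8 L
Free water deficit = TBW · (Na/145 − 1)
= 46.8 · (155/145 − 1)
= 46.8 · 0.069
= 3.23 L

3.2 L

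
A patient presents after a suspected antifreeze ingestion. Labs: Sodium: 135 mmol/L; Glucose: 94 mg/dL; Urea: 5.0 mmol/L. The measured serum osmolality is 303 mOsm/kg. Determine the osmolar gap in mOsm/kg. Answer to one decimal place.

Calculated osmolality = 2·Na + glucose/18 + urea
= 2·135 + 94/18 + 5
= 270 + 5.22 + 5
= 280.22 mOsm/kg ≈ 280.2 mOsm/kg
Osmolar gap = measured − calculated = 303 − 280.2 = 22.8 mOsm/kg

22.8 mOsm/kg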